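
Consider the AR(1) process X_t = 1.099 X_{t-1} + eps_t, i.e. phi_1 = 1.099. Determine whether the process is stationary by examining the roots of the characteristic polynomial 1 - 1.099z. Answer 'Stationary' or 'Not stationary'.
\text{Not stationary}

The AR(p) characteristic polynomial is P(z) = 1 - 1.099z.
Stationarity requires all roots to lie outside the unit circle, i.e. |z| > 1 for every root.
This is linear in z: 1 + (-1.099) z = 0  =>  z = -1/(-1.099) = 0.909918,  |z| = 0.909918.
Moduli of all roots: 0.9099.
All moduli strictly greater than 1? No.
Verdict: Not stationary.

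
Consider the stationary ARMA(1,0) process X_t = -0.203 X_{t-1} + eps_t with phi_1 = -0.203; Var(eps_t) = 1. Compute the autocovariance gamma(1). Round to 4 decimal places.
\gamma(1) = -0.2117

Multiply the model equation by X_{t-k} and take expectations. With theta_0 = psi_0 = 1 and psi_j the MA(infinity) weights, this gives
  gamma(k) - sum_i phi_i gamma(k-i) = c_k,
  c_k = sigma^2 * sum_{j=k..q} theta_j psi_{j-k}   (c_k = 0 for k > q),
using gamma(-m) = gamma(m).
Pure AR (q = 0): c_0 = sigma^2 = 1, c_k = 0 for k >= 1.
Equations for k = 0 and k = 1 (AR order 1):
  gamma(0) = phi_1 gamma(1) + c_0
  gamma(1) = phi_1 gamma(0) + c_1
Substituting the second into the first: gamma(0) (1 - phi_1^2) = c_0 + phi_1 c_1, so
  gamma(0) = c_0 / (1 - phi_1^2) = 1 / (1 - (-0.203)^2) = 1 / 0.958791 = 1.04298.
  gamma(1) = phi_1 gamma(0) = (-0.203)(1.04298) = -0.211725.
Therefore gamma(1) = -0.2117 (to 4 decimal places).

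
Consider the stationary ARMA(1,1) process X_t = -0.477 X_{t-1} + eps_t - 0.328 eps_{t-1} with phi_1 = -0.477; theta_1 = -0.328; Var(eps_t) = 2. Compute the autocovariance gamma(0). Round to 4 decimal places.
\gamma(0) = 3.6778

Multiply the model equation by X_{t-k} and take expectations. With theta_0 = psi_0 = 1 and psi_j the MA(infinity) weights, this gives
  gamma(k) - sum_i phi_i gamma(k-i) = c_k,
  c_k = sigma^2 * sum_{j=k..q} theta_j psi_{j-k}   (c_k = 0 for k > q),
using gamma(-m) = gamma(m).
psi-weights needed (psi_j = theta_j + sum_i phi_i psi_{j-i}):
  psi_1 = theta_1 + phi_1 = -0.328 + (-0.477) = -0.805
Right-hand sides:
  c_0 = sigma^2 (1 + theta_1 psi_1) = 2 * (1 + (-0.328)(-0.805)) = 2 * 1.26404 = 2.52808
  c_1 = sigma^2 theta_1 = 2 * (-0.328) = -0.656
  c_2 = 0
Equations for k = 0 and k = 1 (AR order 1):
  gamma(0) = phi_1 gamma(1) + c_0
  gamma(1) = phi_1 gamma(0) + c_1
Substituting the second into the first: gamma(0) (1 - phi_1^2) = c_0 + phi_1 c_1, so
  gamma(0) = (c_0 + phi_1 c_1) / (1 - phi_1^2) = (2.52808 + (-0.477)(-0.656)) / (1 - (-0.477)^2) = 2.840992 / 0.772471 = 3.677798.
Therefore gamma(0) = 3.6778 (to 4 decimal places).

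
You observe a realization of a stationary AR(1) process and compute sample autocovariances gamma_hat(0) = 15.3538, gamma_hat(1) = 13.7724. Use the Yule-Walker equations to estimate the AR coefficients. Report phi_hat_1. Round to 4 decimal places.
\hat\phi_{1} = 0.8970

The Yule-Walker equations for an AR(p) process read, in matrix form,
  Gamma_p phi = r_p,   with   (Gamma_p)_{ij} = gamma(|i - j|),
                       (r_p)_i = gamma(i),   i,j = 1..p.
Substitute the sample gammas (Toeplitz matrix and right-hand side of size 1):
  Gamma_p = [[15.3538]]
  r_p     = [13.7724]
With p = 1 this is the single equation gamma(0) phi_1 = gamma(1):
  phi_hat_1 = gamma(1) / gamma(0) = 13.7724 / 15.3538 = 0.8970.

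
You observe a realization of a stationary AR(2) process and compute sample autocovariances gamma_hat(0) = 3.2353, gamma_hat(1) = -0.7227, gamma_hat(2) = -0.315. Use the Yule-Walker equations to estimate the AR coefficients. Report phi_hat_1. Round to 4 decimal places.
\hat\phi_{1} = -0.2580

The Yule-Walker equations for an AR(p) process read, in matrix form,
  Gamma_p phi = r_p,   with   (Gamma_p)_{ij} = gamma(|i - j|),
                       (r_p)_i = gamma(i),   i,j = 1..p.
Substitute the sample gammas (Toeplitz matrix and right-hand side of size 2):
  Gamma_p = [[3.2353, -0.7227], [-0.7227, 3.2353]]
  r_p     = [-0.7227, -0.315]
Written out:
  3.2353 phi_1 - 0.7227 phi_2 = -0.7227
  -0.7227 phi_1 + 3.2353 phi_2 = -0.315
Solve by Cramer's rule:
  det = gamma(0)^2 - gamma(1)^2 = (3.2353)^2 - (-0.7227)^2 = 10.46716609 - 0.52229529 = 9.9448708
  phi_hat_1 = [gamma(1) gamma(0) - gamma(1) gamma(2)] / det = [(-0.7227)(3.2353) - (-0.7227)(-0.315)] / 9.9448708 = -2.56580181 / 9.9448708 = -0.258
  phi_hat_2 = [gamma(0) gamma(2) - gamma(1)^2] / det = [(3.2353)(-0.315) - (-0.7227)^2] / 9.9448708 = -1.54141479 / 9.9448708 = -0.155
So phi_hat = [-0.2580, -0.1550].
Therefore phi_hat_1 = -0.2580.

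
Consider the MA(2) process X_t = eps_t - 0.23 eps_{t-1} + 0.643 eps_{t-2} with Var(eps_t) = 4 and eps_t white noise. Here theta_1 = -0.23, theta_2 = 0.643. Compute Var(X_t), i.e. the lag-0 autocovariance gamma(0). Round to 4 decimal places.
\gamma(0) = 5.8654

For an MA(q) process X_t = eps_t + sum_i theta_i eps_{t-i} with
Var(eps_t) = sigma^2, the variance is
  gamma(0) = sigma^2 * (1 + sum_i theta_i^2).
  sum_i theta_i^2 = (-0.23)^2 + (0.643)^2 = 0.0529 + 0.413449 = 0.466349.
  gamma(0) = 4 * (1 + 0.466349) = 4 * 1.466349 = 5.865396, which rounds to 5.8654.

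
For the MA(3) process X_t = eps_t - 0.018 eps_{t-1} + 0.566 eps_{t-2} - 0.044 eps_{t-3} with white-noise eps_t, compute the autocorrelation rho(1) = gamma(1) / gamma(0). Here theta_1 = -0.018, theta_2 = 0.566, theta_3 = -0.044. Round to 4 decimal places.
\rho(1) = -0.0401

For an MA(q) process with theta_0 = 1, the autocovariance is
  gamma(k) = sigma^2 * sum_{i=0..q-k} theta_i * theta_{i+k},
and rho(k) = gamma(k) / gamma(0). Sigma^2 cancels.
  numerator   = (1)*(-0.018) + (-0.018)*(0.566) + (0.566)*(-0.044) = -0.053092.
  denominator = (1)^2 + (-0.018)^2 + (0.566)^2 + (-0.044)^2 = 1.322616.
  rho(1) = -0.053092 / 1.322616 = -0.0401.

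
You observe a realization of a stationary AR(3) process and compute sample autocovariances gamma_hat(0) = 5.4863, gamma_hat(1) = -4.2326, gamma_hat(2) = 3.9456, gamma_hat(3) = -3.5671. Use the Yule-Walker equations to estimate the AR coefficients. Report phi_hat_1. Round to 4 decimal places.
\hat\phi_{1} = -0.5110

The Yule-Walker equations for an AR(p) process read, in matrix form,
  Gamma_p phi = r_p,   with   (Gamma_p)_{ij} = gamma(|i - j|),
                       (r_p)_i = gamma(i),   i,j = 1..p.
Substitute the sample gammas (Toeplitz matrix and right-hand side of size 3):
  Gamma_p = [[5.4863, -4.2326, 3.9456], [-4.2326, 5.4863, -4.2326], [3.9456, -4.2326, 5.4863]]
  r_p     = [-4.2326, 3.9456, -3.5671]
Written out (R1..R3):
  (R1) 5.4863 phi_1 - 4.2326 phi_2 + 3.9456 phi_3 = -4.2326
  (R2) -4.2326 phi_1 + 5.4863 phi_2 - 4.2326 phi_3 = 3.9456
  (R3) 3.9456 phi_1 - 4.2326 phi_2 + 5.4863 phi_3 = -3.5671
Gaussian elimination:
  R2 <- R2 - (-4.2326/5.4863) R1 = R2 - (-0.771485) R1:  2.220911 phi_2 - 1.188627 phi_3 = 0.680211
  R3 <- R3 - (3.9456/5.4863) R1 = R3 - (0.719173) R1:  -1.188627 phi_2 + 2.64873 phi_3 = -0.523127
  R3 <- R3 - (-1.188627/2.220911) R2 = R3 - (-0.535198) R2:  2.012579 phi_3 = -0.15908
Back-substitution:
  phi_hat_3 = -0.15908 / 2.012579 = -0.079043
  phi_hat_2 = (0.680211 - (-1.188627)(-0.079043)) / 2.220911 = 0.263972
  phi_hat_1 = (-4.2326 - (-4.2326)(0.263972) - (3.9456)(-0.079043)) / 5.4863 = -0.510989
So phi_hat = [-0.5110, 0.2640, -0.0790].
Therefore phi_hat_1 = -0.5110.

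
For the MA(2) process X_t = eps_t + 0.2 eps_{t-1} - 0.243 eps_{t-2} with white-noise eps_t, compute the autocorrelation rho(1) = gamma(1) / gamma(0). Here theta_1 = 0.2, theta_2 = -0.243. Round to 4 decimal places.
\rho(1) = 0.1378

For an MA(q) process with theta_0 = 1, the autocovariance is
  gamma(k) = sigma^2 * sum_{i=0..q-k} theta_i * theta_{i+k},
and rho(k) = gamma(k) / gamma(0). Sigma^2 cancels.
  numerator   = (1)*(0.2) + (0.2)*(-0.243) = 0.1514.
  denominator = (1)^2 + (0.2)^2 + (-0.243)^2 = 1.099049.
  rho(1) = 0.1514 / 1.099049 = 0.1378.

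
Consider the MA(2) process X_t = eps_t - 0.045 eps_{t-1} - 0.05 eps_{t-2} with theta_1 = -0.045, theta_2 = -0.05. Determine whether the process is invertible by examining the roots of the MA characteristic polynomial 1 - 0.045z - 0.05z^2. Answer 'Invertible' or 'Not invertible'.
\text{Invertible}

The MA(q) characteristic polynomial is P(z) = 1 - 0.045z - 0.05z^2.
Invertibility requires all roots to lie outside the unit circle, i.e. |z| > 1 for every root.
Set 1 + (-0.045) z + (-0.05) z^2 = 0, i.e. a z^2 + b z + c = 0 with a = -0.05, b = -0.045, c = 1.
Discriminant D = b^2 - 4ac = (-0.045)^2 - 4*(-0.05)*1 = 0.002025 - (-0.2) = 0.202025.
D >= 0, so the roots are real: z = (-b +/- sqrt(D)) / (2a) = (0.045 +/- 0.449472) / (-0.1).
  z_1 = (0.045 + 0.449472) / (-0.1) = -4.9447,   |z_1| = 4.9447.
  z_2 = (0.045 - 0.449472) / (-0.1) = 4.0447,   |z_2| = 4.0447.
Moduli of all roots: 4.9447, 4.0447.
All moduli strictly greater than 1? Yes.
Verdict: Invertible.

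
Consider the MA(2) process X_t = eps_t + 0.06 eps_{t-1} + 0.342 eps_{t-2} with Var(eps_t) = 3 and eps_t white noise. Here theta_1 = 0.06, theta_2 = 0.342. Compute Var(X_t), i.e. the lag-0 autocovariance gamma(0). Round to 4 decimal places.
\gamma(0) = 3.3617

For an MA(q) process X_t = eps_t + sum_i theta_i eps_{t-i} with
Var(eps_t) = sigma^2, the variance is
  gamma(0) = sigma^2 * (1 + sum_i theta_i^2).
  sum_i theta_i^2 = (0.06)^2 + (0.342)^2 = 0.0036 + 0.116964 = 0.120564.
  gamma(0) = 3 * (1 + 0.120564) = 3 * 1.120564 = 3.361692, which rounds to 3.3617.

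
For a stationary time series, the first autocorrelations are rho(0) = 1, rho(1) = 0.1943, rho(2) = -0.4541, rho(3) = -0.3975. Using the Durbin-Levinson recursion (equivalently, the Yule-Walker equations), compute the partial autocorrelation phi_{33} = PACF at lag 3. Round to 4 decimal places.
\phi_{33} = -0.2319

The PACF at lag k is phi_{kk}, the last component of the solution
to the Yule-Walker system G_k phi = r_k where
  (G_k)_{ij} = rho(|i - j|), (r_k)_i = rho(i), i,j = 1..k.
Equivalently, Durbin-Levinson gives phi_{kk} iteratively:
  phi_{11} = rho(1)
  phi_{kk} = [rho(k) - sum_{j=1..k-1} phi_{k-1,j} rho(k-j)]
            / [1 - sum_{j=1..k-1} phi_{k-1,j} rho(j)],
  phi_{k,j} = phi_{k-1,j} - phi_{kk} phi_{k-1,k-j},  j = 1..k-1.
Step k = 1:
  phi_11 = rho(1) = 0.1943.
Step k = 2:
  phi_22 = [rho(2) - phi_11 rho(1)] / [1 - phi_11 rho(1)] = [-0.4541 - (0.1943)(0.1943)] / [1 - (0.1943)(0.1943)]
         = -0.49185249 / 0.96224751 = -0.51115.
  Update: phi_21 = phi_11 - phi_22 phi_11 = 0.1943 - (-0.51115)(0.1943) = 0.293616.
Step k = 3:
  phi_33 = [rho(3) - phi_21 rho(2) - phi_22 rho(1)] / [1 - phi_21 rho(1) - phi_22 rho(2)]
    numerator   = -0.3975 - (0.293616)(-0.4541) - (-0.51115)(0.1943) = -0.16485242
    denominator = 1 - (0.293616)(0.1943) - (-0.51115)(-0.4541) = 0.71083728
  phi_33 = -0.16485242 / 0.71083728 = -0.2319.
Therefore phi_{33} = -0.2319.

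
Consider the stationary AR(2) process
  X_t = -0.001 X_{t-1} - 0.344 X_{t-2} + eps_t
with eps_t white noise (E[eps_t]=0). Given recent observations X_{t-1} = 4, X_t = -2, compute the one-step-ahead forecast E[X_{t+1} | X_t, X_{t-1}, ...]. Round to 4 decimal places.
E[X_{t+1} \mid \mathcal F_t] = -1.3740

For an AR(p) model X_t = c + sum_i phi_i X_{t-i} + eps_t, the
one-step-ahead conditional mean is
  E[X_{t+1} | X_t, ...] = c + sum_i phi_i X_{t+1-i}.
Substitute known values:
  E[X_{t+1} | ...] = (-0.001) * (-2) + (-0.344) * (4)
                   = -1.3740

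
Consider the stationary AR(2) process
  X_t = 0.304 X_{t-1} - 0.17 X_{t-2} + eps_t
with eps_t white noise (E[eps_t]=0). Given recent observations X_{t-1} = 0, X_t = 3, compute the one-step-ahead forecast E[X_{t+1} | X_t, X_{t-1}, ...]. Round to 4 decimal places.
E[X_{t+1} \mid \mathcal F_t] = 0.9120

For an AR(p) model X_t = c + sum_i phi_i X_{t-i} + eps_t, the
one-step-ahead conditional mean is
  E[X_{t+1} | X_t, ...] = c + sum_i phi_i X_{t+1-i}.
Substitute known values:
  E[X_{t+1} | ...] = (0.304) * (3) + (-0.17) * (0)
                   = 0.9120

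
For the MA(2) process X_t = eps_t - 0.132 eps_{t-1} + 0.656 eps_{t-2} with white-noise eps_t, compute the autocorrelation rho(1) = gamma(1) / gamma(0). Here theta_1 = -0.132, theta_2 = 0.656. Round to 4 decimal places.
\rho(1) = -0.1510

For an MA(q) process with theta_0 = 1, the autocovariance is
  gamma(k) = sigma^2 * sum_{i=0..q-k} theta_i * theta_{i+k},
and rho(k) = gamma(k) / gamma(0). Sigma^2 cancels.
  numerator   = (1)*(-0.132) + (-0.132)*(0.656) = -0.218592.
  denominator = (1)^2 + (-0.132)^2 + (0.656)^2 = 1.44776.
  rho(1) = -0.218592 / 1.44776 = -0.1510.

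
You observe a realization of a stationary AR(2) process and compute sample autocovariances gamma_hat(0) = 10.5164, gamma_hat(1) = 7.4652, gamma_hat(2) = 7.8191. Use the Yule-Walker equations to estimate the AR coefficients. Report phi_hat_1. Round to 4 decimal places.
\hat\phi_{1} = 0.3670

The Yule-Walker equations for an AR(p) process read, in matrix form,
  Gamma_p phi = r_p,   with   (Gamma_p)_{ij} = gamma(|i - j|),
                       (r_p)_i = gamma(i),   i,j = 1..p.
Substitute the sample gammas (Toeplitz matrix and right-hand side of size 2):
  Gamma_p = [[10.5164, 7.4652], [7.4652, 10.5164]]
  r_p     = [7.4652, 7.8191]
Written out:
  10.5164 phi_1 + 7.4652 phi_2 = 7.4652
  7.4652 phi_1 + 10.5164 phi_2 = 7.8191
Solve by Cramer's rule:
  det = gamma(0)^2 - gamma(1)^2 = (10.5164)^2 - (7.4652)^2 = 110.59466896 - 55.72921104 = 54.86545792
  phi_hat_1 = [gamma(1) gamma(0) - gamma(1) gamma(2)] / det = [(7.4652)(10.5164) - (7.4652)(7.8191)] / 54.86545792 = 20.13588396 / 54.86545792 = 0.367
  phi_hat_2 = [gamma(0) gamma(2) - gamma(1)^2] / det = [(10.5164)(7.8191) - (7.4652)^2] / 54.86545792 = 26.4995722 / 54.86545792 = 0.483
So phi_hat = [0.3670, 0.4830].
Therefore phi_hat_1 = 0.3670.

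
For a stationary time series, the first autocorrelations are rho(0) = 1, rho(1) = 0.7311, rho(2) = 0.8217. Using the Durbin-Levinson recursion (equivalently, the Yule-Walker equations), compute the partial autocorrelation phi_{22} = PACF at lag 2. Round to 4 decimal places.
\phi_{22} = 0.6170

The PACF at lag k is phi_{kk}, the last component of the solution
to the Yule-Walker system G_k phi = r_k where
  (G_k)_{ij} = rho(|i - j|), (r_k)_i = rho(i), i,j = 1..k.
Equivalently, Durbin-Levinson gives phi_{kk} iteratively:
  phi_{11} = rho(1)
  phi_{kk} = [rho(k) - sum_{j=1..k-1} phi_{k-1,j} rho(k-j)]
            / [1 - sum_{j=1..k-1} phi_{k-1,j} rho(j)],
  phi_{k,j} = phi_{k-1,j} - phi_{kk} phi_{k-1,k-j},  j = 1..k-1.
Step k = 1:
  phi_11 = rho(1) = 0.7311.
Step k = 2:
  phi_22 = [rho(2) - phi_11 rho(1)] / [1 - phi_11 rho(1)] = [0.8217 - (0.7311)(0.7311)] / [1 - (0.7311)(0.7311)]
         = 0.28719279 / 0.46549279 = 0.617.
Therefore phi_{22} = 0.6170.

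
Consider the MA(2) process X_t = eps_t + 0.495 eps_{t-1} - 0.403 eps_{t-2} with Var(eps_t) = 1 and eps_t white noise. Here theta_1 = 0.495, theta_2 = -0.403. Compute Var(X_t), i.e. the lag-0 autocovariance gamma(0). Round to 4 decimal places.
\gamma(0) = 1.4074

For an MA(q) process X_t = eps_t + sum_i theta_i eps_{t-i} with
Var(eps_t) = sigma^2, the variance is
  gamma(0) = sigma^2 * (1 + sum_i theta_i^2).
  sum_i theta_i^2 = (0.495)^2 + (-0.403)^2 = 0.245025 + 0.162409 = 0.407434.
  gamma(0) = 1 * (1 + 0.407434) = 1 * 1.407434 = 1.407434, which rounds to 1.4074.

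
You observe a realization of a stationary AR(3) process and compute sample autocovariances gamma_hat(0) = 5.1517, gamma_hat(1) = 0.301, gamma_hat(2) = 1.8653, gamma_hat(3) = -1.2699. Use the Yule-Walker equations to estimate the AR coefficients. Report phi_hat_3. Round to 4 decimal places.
\hat\phi_{3} = -0.3240

The Yule-Walker equations for an AR(p) process read, in matrix form,
  Gamma_p phi = r_p,   with   (Gamma_p)_{ij} = gamma(|i - j|),
                       (r_p)_i = gamma(i),   i,j = 1..p.
Substitute the sample gammas (Toeplitz matrix and right-hand side of size 3):
  Gamma_p = [[5.1517, 0.301, 1.8653], [0.301, 5.1517, 0.301], [1.8653, 0.301, 5.1517]]
  r_p     = [0.301, 1.8653, -1.2699]
Written out (R1..R3):
  (R1) 5.1517 phi_1 + 0.301 phi_2 + 1.8653 phi_3 = 0.301
  (R2) 0.301 phi_1 + 5.1517 phi_2 + 0.301 phi_3 = 1.8653
  (R3) 1.8653 phi_1 + 0.301 phi_2 + 5.1517 phi_3 = -1.2699
Gaussian elimination:
  R2 <- R2 - (0.301/5.1517) R1 = R2 - (0.058427) R1:  5.134113 phi_2 + 0.192016 phi_3 = 1.847713
  R3 <- R3 - (1.8653/5.1517) R1 = R3 - (0.362075) R1:  0.192016 phi_2 + 4.476322 phi_3 = -1.378884
  R3 <- R3 - (0.192016/5.134113) R2 = R3 - (0.0374) R2:  4.469141 phi_3 = -1.447989
Back-substitution:
  phi_hat_3 = -1.447989 / 4.469141 = -0.323997
  phi_hat_2 = (1.847713 - (0.192016)(-0.323997)) / 5.134113 = 0.372007
  phi_hat_1 = (0.301 - (0.301)(0.372007) - (1.8653)(-0.323997)) / 5.1517 = 0.154003
So phi_hat = [0.1540, 0.3720, -0.3240].
Therefore phi_hat_3 = -0.3240.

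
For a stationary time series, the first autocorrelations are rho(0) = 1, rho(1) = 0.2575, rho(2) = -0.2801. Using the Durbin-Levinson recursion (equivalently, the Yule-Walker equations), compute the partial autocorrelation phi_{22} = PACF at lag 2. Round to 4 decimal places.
\phi_{22} = -0.3710

The PACF at lag k is phi_{kk}, the last component of the solution
to the Yule-Walker system G_k phi = r_k where
  (G_k)_{ij} = rho(|i - j|), (r_k)_i = rho(i), i,j = 1..k.
Equivalently, Durbin-Levinson gives phi_{kk} iteratively:
  phi_{11} = rho(1)
  phi_{kk} = [rho(k) - sum_{j=1..k-1} phi_{k-1,j} rho(k-j)]
            / [1 - sum_{j=1..k-1} phi_{k-1,j} rho(j)],
  phi_{k,j} = phi_{k-1,j} - phi_{kk} phi_{k-1,k-j},  j = 1..k-1.
Step k = 1:
  phi_11 = rho(1) = 0.2575.
Step k = 2:
  phi_22 = [rho(2) - phi_11 rho(1)] / [1 - phi_11 rho(1)] = [-0.2801 - (0.2575)(0.2575)] / [1 - (0.2575)(0.2575)]
         = -0.34640625 / 0.93369375 = -0.371.
Therefore phi_{22} = -0.3710.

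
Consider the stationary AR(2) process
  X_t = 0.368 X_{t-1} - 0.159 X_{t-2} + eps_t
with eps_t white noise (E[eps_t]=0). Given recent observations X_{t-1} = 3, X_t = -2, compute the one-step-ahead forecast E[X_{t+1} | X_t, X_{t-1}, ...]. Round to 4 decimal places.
E[X_{t+1} \mid \mathcal F_t] = -1.2130

For an AR(p) model X_t = c + sum_i phi_i X_{t-i} + eps_t, the
one-step-ahead conditional mean is
  E[X_{t+1} | X_t, ...] = c + sum_i phi_i X_{t+1-i}.
Substitute known values:
  E[X_{t+1} | ...] = (0.368) * (-2) + (-0.159) * (3)
                   = -1.2130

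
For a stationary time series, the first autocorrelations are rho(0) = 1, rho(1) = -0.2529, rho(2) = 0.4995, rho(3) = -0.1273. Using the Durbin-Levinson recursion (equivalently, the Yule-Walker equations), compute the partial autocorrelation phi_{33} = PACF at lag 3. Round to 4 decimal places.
\phi_{33} = 0.0790

The PACF at lag k is phi_{kk}, the last component of the solution
to the Yule-Walker system G_k phi = r_k where
  (G_k)_{ij} = rho(|i - j|), (r_k)_i = rho(i), i,j = 1..k.
Equivalently, Durbin-Levinson gives phi_{kk} iteratively:
  phi_{11} = rho(1)
  phi_{kk} = [rho(k) - sum_{j=1..k-1} phi_{k-1,j} rho(k-j)]
            / [1 - sum_{j=1..k-1} phi_{k-1,j} rho(j)],
  phi_{k,j} = phi_{k-1,j} - phi_{kk} phi_{k-1,k-j},  j = 1..k-1.
Step k = 1:
  phi_11 = rho(1) = -0.2529.
Step k = 2:
  phi_22 = [rho(2) - phi_11 rho(1)] / [1 - phi_11 rho(1)] = [0.4995 - (-0.2529)(-0.2529)] / [1 - (-0.2529)(-0.2529)]
         = 0.43554159 / 0.93604159 = 0.465302.
  Update: phi_21 = phi_11 - phi_22 phi_11 = -0.2529 - (0.465302)(-0.2529) = -0.135225.
Step k = 3:
  phi_33 = [rho(3) - phi_21 rho(2) - phi_22 rho(1)] / [1 - phi_21 rho(1) - phi_22 rho(2)]
    numerator   = -0.1273 - (-0.135225)(0.4995) - (0.465302)(-0.2529) = 0.05791977
    denominator = 1 - (-0.135225)(-0.2529) - (0.465302)(0.4995) = 0.73338342
  phi_33 = 0.05791977 / 0.73338342 = 0.079.
Therefore phi_{33} = 0.0790.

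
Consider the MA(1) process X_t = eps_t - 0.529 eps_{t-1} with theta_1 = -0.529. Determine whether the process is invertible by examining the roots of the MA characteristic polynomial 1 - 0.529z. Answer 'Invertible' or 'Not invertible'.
\text{Invertible}

The MA(q) characteristic polynomial is P(z) = 1 - 0.529z.
Invertibility requires all roots to lie outside the unit circle, i.e. |z| > 1 for every root.
This is linear in z: 1 + (-0.529) z = 0  =>  z = -1/(-0.529) = 1.890359,  |z| = 1.890359.
Moduli of all roots: 1.8904.
All moduli strictly greater than 1? Yes.
Verdict: Invertible.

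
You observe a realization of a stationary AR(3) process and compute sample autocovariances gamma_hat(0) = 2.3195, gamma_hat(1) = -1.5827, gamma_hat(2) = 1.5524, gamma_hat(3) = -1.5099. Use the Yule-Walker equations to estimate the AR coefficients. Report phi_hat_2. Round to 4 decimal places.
\hat\phi_{2} = 0.2811

The Yule-Walker equations for an AR(p) process read, in matrix form,
  Gamma_p phi = r_p,   with   (Gamma_p)_{ij} = gamma(|i - j|),
                       (r_p)_i = gamma(i),   i,j = 1..p.
Substitute the sample gammas (Toeplitz matrix and right-hand side of size 3):
  Gamma_p = [[2.3195, -1.5827, 1.5524], [-1.5827, 2.3195, -1.5827], [1.5524, -1.5827, 2.3195]]
  r_p     = [-1.5827, 1.5524, -1.5099]
Written out (R1..R3):
  (R1) 2.3195 phi_1 - 1.5827 phi_2 + 1.5524 phi_3 = -1.5827
  (R2) -1.5827 phi_1 + 2.3195 phi_2 - 1.5827 phi_3 = 1.5524
  (R3) 1.5524 phi_1 - 1.5827 phi_2 + 2.3195 phi_3 = -1.5099
Gaussian elimination:
  R2 <- R2 - (-1.5827/2.3195) R1 = R2 - (-0.682345) R1:  1.239552 phi_2 - 0.523427 phi_3 = 0.472452
  R3 <- R3 - (1.5524/2.3195) R1 = R3 - (0.669282) R1:  -0.523427 phi_2 + 1.280506 phi_3 = -0.450627
  R3 <- R3 - (-0.523427/1.239552) R2 = R3 - (-0.422271) R2:  1.059478 phi_3 = -0.251124
Back-substitution:
  phi_hat_3 = -0.251124 / 1.059478 = -0.237026
  phi_hat_2 = (0.472452 - (-0.523427)(-0.237026)) / 1.239552 = 0.281058
  phi_hat_1 = (-1.5827 - (-1.5827)(0.281058) - (1.5524)(-0.237026)) / 2.3195 = -0.331929
So phi_hat = [-0.3319, 0.2811, -0.2370].
Therefore phi_hat_2 = 0.2811.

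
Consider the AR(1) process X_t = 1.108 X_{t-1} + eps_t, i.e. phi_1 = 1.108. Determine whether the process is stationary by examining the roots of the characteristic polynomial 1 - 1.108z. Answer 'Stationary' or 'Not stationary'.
\text{Not stationary}

The AR(p) characteristic polynomial is P(z) = 1 - 1.108z.
Stationarity requires all roots to lie outside the unit circle, i.e. |z| > 1 for every root.
This is linear in z: 1 + (-1.108) z = 0  =>  z = -1/(-1.108) = 0.902527,  |z| = 0.902527.
Moduli of all roots: 0.9025.
All moduli strictly greater than 1? No.
Verdict: Not stationary.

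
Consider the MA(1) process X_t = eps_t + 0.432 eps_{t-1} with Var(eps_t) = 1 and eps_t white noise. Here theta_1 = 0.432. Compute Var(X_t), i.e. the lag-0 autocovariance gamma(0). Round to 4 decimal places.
\gamma(0) = 1.1866

For an MA(q) process X_t = eps_t + sum_i theta_i eps_{t-i} with
Var(eps_t) = sigma^2, the variance is
  gamma(0) = sigma^2 * (1 + sum_i theta_i^2).
  sum_i theta_i^2 = (0.432)^2 = 0.186624.
  gamma(0) = 1 * (1 + 0.186624) = 1 * 1.186624 = 1.186624, which rounds to 1.1866.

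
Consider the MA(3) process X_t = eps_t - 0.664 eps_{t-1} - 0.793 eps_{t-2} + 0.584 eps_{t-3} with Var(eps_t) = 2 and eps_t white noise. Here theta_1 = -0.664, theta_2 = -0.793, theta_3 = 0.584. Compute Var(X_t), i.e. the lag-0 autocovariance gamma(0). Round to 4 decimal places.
\gamma(0) = 4.8216

For an MA(q) process X_t = eps_t + sum_i theta_i eps_{t-i} with
Var(eps_t) = sigma^2, the variance is
  gamma(0) = sigma^2 * (1 + sum_i theta_i^2).
  sum_i theta_i^2 = (-0.664)^2 + (-0.793)^2 + (0.584)^2 = 0.440896 + 0.628849 + 0.341056 = 1.410801.
  gamma(0) = 2 * (1 + 1.410801) = 2 * 2.410801 = 4.821602, which rounds to 4.8216.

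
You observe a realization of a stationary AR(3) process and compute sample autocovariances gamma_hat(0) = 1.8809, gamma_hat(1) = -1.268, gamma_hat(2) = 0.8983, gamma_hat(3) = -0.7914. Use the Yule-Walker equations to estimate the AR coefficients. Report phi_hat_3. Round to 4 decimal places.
\hat\phi_{3} = -0.1540

The Yule-Walker equations for an AR(p) process read, in matrix form,
  Gamma_p phi = r_p,   with   (Gamma_p)_{ij} = gamma(|i - j|),
                       (r_p)_i = gamma(i),   i,j = 1..p.
Substitute the sample gammas (Toeplitz matrix and right-hand side of size 3):
  Gamma_p = [[1.8809, -1.268, 0.8983], [-1.268, 1.8809, -1.268], [0.8983, -1.268, 1.8809]]
  r_p     = [-1.268, 0.8983, -0.7914]
Written out (R1..R3):
  (R1) 1.8809 phi_1 - 1.268 phi_2 + 0.8983 phi_3 = -1.268
  (R2) -1.268 phi_1 + 1.8809 phi_2 - 1.268 phi_3 = 0.8983
  (R3) 0.8983 phi_1 - 1.268 phi_2 + 1.8809 phi_3 = -0.7914
Gaussian elimination:
  R2 <- R2 - (-1.268/1.8809) R1 = R2 - (-0.674145) R1:  1.026084 phi_2 - 0.662415 phi_3 = 0.043484
  R3 <- R3 - (0.8983/1.8809) R1 = R3 - (0.477591) R1:  -0.662415 phi_2 + 1.45188 phi_3 = -0.185815
  R3 <- R3 - (-0.662415/1.026084) R2 = R3 - (-0.645576) R2:  1.024241 phi_3 = -0.157743
Back-substitution:
  phi_hat_3 = -0.157743 / 1.024241 = -0.15401
  phi_hat_2 = (0.043484 - (-0.662415)(-0.15401)) / 1.026084 = -0.057047
  phi_hat_1 = (-1.268 - (-1.268)(-0.057047) - (0.8983)(-0.15401)) / 1.8809 = -0.63905
So phi_hat = [-0.6390, -0.0570, -0.1540].
Therefore phi_hat_3 = -0.1540.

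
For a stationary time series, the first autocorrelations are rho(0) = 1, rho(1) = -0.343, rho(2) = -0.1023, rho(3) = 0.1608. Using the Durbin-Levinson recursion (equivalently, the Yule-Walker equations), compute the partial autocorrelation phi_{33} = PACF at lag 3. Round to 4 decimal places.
\phi_{33} = 0.0380

The PACF at lag k is phi_{kk}, the last component of the solution
to the Yule-Walker system G_k phi = r_k where
  (G_k)_{ij} = rho(|i - j|), (r_k)_i = rho(i), i,j = 1..k.
Equivalently, Durbin-Levinson gives phi_{kk} iteratively:
  phi_{11} = rho(1)
  phi_{kk} = [rho(k) - sum_{j=1..k-1} phi_{k-1,j} rho(k-j)]
            / [1 - sum_{j=1..k-1} phi_{k-1,j} rho(j)],
  phi_{k,j} = phi_{k-1,j} - phi_{kk} phi_{k-1,k-j},  j = 1..k-1.
Step k = 1:
  phi_11 = rho(1) = -0.343.
Step k = 2:
  phi_22 = [rho(2) - phi_11 rho(1)] / [1 - phi_11 rho(1)] = [-0.1023 - (-0.343)(-0.343)] / [1 - (-0.343)(-0.343)]
         = -0.219949 / 0.882351 = -0.249276.
  Update: phi_21 = phi_11 - phi_22 phi_11 = -0.343 - (-0.249276)(-0.343) = -0.428502.
Step k = 3:
  phi_33 = [rho(3) - phi_21 rho(2) - phi_22 rho(1)] / [1 - phi_21 rho(1) - phi_22 rho(2)]
    numerator   = 0.1608 - (-0.428502)(-0.1023) - (-0.249276)(-0.343) = 0.03146258
    denominator = 1 - (-0.428502)(-0.343) - (-0.249276)(-0.1023) = 0.82752298
  phi_33 = 0.03146258 / 0.82752298 = 0.038.
Therefore phi_{33} = 0.0380.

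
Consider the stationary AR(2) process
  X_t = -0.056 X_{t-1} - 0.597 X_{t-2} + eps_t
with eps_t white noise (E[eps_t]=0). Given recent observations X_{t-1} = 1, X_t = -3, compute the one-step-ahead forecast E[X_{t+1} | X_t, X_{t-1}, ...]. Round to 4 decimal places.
E[X_{t+1} \mid \mathcal F_t] = -0.4290

For an AR(p) model X_t = c + sum_i phi_i X_{t-i} + eps_t, the
one-step-ahead conditional mean is
  E[X_{t+1} | X_t, ...] = c + sum_i phi_i X_{t+1-i}.
Substitute known values:
  E[X_{t+1} | ...] = (-0.056) * (-3) + (-0.597) * (1)
                   = -0.4290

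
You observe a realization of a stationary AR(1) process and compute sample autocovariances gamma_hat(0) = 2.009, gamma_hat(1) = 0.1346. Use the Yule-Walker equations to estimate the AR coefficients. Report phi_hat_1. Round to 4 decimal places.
\hat\phi_{1} = 0.0670

The Yule-Walker equations for an AR(p) process read, in matrix form,
  Gamma_p phi = r_p,   with   (Gamma_p)_{ij} = gamma(|i - j|),
                       (r_p)_i = gamma(i),   i,j = 1..p.
Substitute the sample gammas (Toeplitz matrix and right-hand side of size 1):
  Gamma_p = [[2.009]]
  r_p     = [0.1346]
With p = 1 this is the single equation gamma(0) phi_1 = gamma(1):
  phi_hat_1 = gamma(1) / gamma(0) = 0.1346 / 2.009 = 0.0670.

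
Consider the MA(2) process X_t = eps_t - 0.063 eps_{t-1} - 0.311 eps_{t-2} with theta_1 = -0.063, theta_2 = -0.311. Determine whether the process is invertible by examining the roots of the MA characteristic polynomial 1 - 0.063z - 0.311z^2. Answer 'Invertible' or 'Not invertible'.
\text{Invertible}

The MA(q) characteristic polynomial is P(z) = 1 - 0.063z - 0.311z^2.
Invertibility requires all roots to lie outside the unit circle, i.e. |z| > 1 for every root.
Set 1 + (-0.063) z + (-0.311) z^2 = 0, i.e. a z^2 + b z + c = 0 with a = -0.311, b = -0.063, c = 1.
Discriminant D = b^2 - 4ac = (-0.063)^2 - 4*(-0.311)*1 = 0.003969 - (-1.244) = 1.247969.
D >= 0, so the roots are real: z = (-b +/- sqrt(D)) / (2a) = (0.063 +/- 1.117125) / (-0.622).
  z_1 = (0.063 + 1.117125) / (-0.622) = -1.8973,   |z_1| = 1.8973.
  z_2 = (0.063 - 1.117125) / (-0.622) = 1.6947,   |z_2| = 1.6947.
Moduli of all roots: 1.8973, 1.6947.
All moduli strictly greater than 1? Yes.
Verdict: Invertible.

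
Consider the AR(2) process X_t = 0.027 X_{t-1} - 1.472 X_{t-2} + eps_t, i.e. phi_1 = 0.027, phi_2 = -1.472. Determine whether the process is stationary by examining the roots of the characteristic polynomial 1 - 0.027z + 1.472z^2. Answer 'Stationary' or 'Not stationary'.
\text{Not stationary}

The AR(p) characteristic polynomial is P(z) = 1 - 0.027z + 1.472z^2.
Stationarity requires all roots to lie outside the unit circle, i.e. |z| > 1 for every root.
Set 1 + (-0.027) z + (1.472) z^2 = 0, i.e. a z^2 + b z + c = 0 with a = 1.472, b = -0.027, c = 1.
Discriminant D = b^2 - 4ac = (-0.027)^2 - 4*(1.472)*1 = 0.000729 - (5.888) = -5.887271.
D < 0, so the roots are the complex-conjugate pair z = (-b +/- i sqrt(-D)) / (2a) = 0.0092 +/- 0.8242i.
For a conjugate pair |z|^2 = z * conj(z) = (product of roots) = c/a = 1/(1.472) = 0.679348, so |z| = sqrt(0.679348) = 0.8242 for both roots.
Moduli of all roots: 0.8242, 0.8242.
All moduli strictly greater than 1? No.
Verdict: Not stationary.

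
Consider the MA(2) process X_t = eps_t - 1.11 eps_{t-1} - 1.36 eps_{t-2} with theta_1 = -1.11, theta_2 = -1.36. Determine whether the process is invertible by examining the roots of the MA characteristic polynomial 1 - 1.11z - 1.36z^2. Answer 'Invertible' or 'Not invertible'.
\text{Not invertible}

The MA(q) characteristic polynomial is P(z) = 1 - 1.11z - 1.36z^2.
Invertibility requires all roots to lie outside the unit circle, i.e. |z| > 1 for every root.
Set 1 + (-1.11) z + (-1.36) z^2 = 0, i.e. a z^2 + b z + c = 0 with a = -1.36, b = -1.11, c = 1.
Discriminant D = b^2 - 4ac = (-1.11)^2 - 4*(-1.36)*1 = 1.2321 - (-5.44) = 6.6721.
D >= 0, so the roots are real: z = (-b +/- sqrt(D)) / (2a) = (1.11 +/- 2.583041) / (-2.72).
  z_1 = (1.11 + 2.583041) / (-2.72) = -1.3577,   |z_1| = 1.3577.
  z_2 = (1.11 - 2.583041) / (-2.72) = 0.5416,   |z_2| = 0.5416.
Moduli of all roots: 1.3577, 0.5416.
All moduli strictly greater than 1? No.
Verdict: Not invertible.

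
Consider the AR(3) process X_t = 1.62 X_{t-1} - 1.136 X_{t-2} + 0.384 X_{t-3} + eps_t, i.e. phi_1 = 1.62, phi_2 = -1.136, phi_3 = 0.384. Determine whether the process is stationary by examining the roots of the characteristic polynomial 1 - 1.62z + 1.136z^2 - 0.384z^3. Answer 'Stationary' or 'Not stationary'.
\text{Stationary}

The AR(p) characteristic polynomial is P(z) = 1 - 1.62z + 1.136z^2 - 0.384z^3.
Stationarity requires all roots to lie outside the unit circle, i.e. |z| > 1 for every root.
Degree 3: look for a simple real root z0 first, then factor out (1 - z/z0) and solve the remaining quadratic.
Testing z0 = 1.25: P(1.25) = 1 + (-1.62)(1.25) + (1.136)(1.25)^2 + (-0.384)(1.25)^3
  = 1 + (-2.025) + (1.775) + (-0.75) = 0.  So z_0 = 1.25 is a root, |z_0| = 1.25.
Divide out the factor (1 - 0.8 z) = (1 - z/z0) (since 1/z0 = 0.8):
  P(z) = (1 - 0.8 z)(1 + (-0.82) z + (0.48) z^2)
  [check: z-coef -0.82 - (0.8) = -1.62; z^2-coef 0.48 - (0.8)(-0.82) = 1.136; z^3-coef -(0.8)(0.48) = -0.384.]
Remaining roots from the quadratic factor 1 + (-0.82) z + (0.48) z^2:
  Set 1 + (-0.82) z + (0.48) z^2 = 0, i.e. a z^2 + b z + c = 0 with a = 0.48, b = -0.82, c = 1.
  Discriminant D = b^2 - 4ac = (-0.82)^2 - 4*(0.48)*1 = 0.6724 - (1.92) = -1.2476.
  D < 0, so the roots are the complex-conjugate pair z = (-b +/- i sqrt(-D)) / (2a) = 0.8542 +/- 1.1635i.
  For a conjugate pair |z|^2 = z * conj(z) = (product of roots) = c/a = 1/(0.48) = 2.083333, so |z| = sqrt(2.083333) = 1.4434 for both roots.
Moduli of all roots: 1.2500, 1.4434, 1.4434.
All moduli strictly greater than 1? Yes.
Verdict: Stationary.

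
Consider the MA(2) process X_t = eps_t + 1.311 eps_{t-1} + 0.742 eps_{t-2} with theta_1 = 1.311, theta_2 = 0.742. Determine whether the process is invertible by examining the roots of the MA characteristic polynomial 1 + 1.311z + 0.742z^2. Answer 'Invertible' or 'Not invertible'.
\text{Invertible}

The MA(q) characteristic polynomial is P(z) = 1 + 1.311z + 0.742z^2.
Invertibility requires all roots to lie outside the unit circle, i.e. |z| > 1 for every root.
Set 1 + (1.311) z + (0.742) z^2 = 0, i.e. a z^2 + b z + c = 0 with a = 0.742, b = 1.311, c = 1.
Discriminant D = b^2 - 4ac = (1.311)^2 - 4*(0.742)*1 = 1.718721 - (2.968) = -1.249279.
D < 0, so the roots are the complex-conjugate pair z = (-b +/- i sqrt(-D)) / (2a) = -0.8834 +/- 0.7532i.
For a conjugate pair |z|^2 = z * conj(z) = (product of roots) = c/a = 1/(0.742) = 1.347709, so |z| = sqrt(1.347709) = 1.1609 for both roots.
Moduli of all roots: 1.1609, 1.1609.
All moduli strictly greater than 1? Yes.
Verdict: Invertible.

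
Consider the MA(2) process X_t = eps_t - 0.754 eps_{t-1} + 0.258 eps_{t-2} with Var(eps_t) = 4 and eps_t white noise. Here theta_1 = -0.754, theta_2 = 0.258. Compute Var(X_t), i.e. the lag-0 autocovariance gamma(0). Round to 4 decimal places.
\gamma(0) = 6.5403

For an MA(q) process X_t = eps_t + sum_i theta_i eps_{t-i} with
Var(eps_t) = sigma^2, the variance is
  gamma(0) = sigma^2 * (1 + sum_i theta_i^2).
  sum_i theta_i^2 = (-0.754)^2 + (0.258)^2 = 0.568516 + 0.066564 = 0.63508.
  gamma(0) = 4 * (1 + 0.63508) = 4 * 1.63508 = 6.54032, which rounds to 6.5403.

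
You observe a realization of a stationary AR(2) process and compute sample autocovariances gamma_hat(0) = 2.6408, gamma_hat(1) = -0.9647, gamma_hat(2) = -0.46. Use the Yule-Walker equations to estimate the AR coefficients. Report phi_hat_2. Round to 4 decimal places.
\hat\phi_{2} = -0.3550

The Yule-Walker equations for an AR(p) process read, in matrix form,
  Gamma_p phi = r_p,   with   (Gamma_p)_{ij} = gamma(|i - j|),
                       (r_p)_i = gamma(i),   i,j = 1..p.
Substitute the sample gammas (Toeplitz matrix and right-hand side of size 2):
  Gamma_p = [[2.6408, -0.9647], [-0.9647, 2.6408]]
  r_p     = [-0.9647, -0.46]
Written out:
  2.6408 phi_1 - 0.9647 phi_2 = -0.9647
  -0.9647 phi_1 + 2.6408 phi_2 = -0.46
Solve by Cramer's rule:
  det = gamma(0)^2 - gamma(1)^2 = (2.6408)^2 - (-0.9647)^2 = 6.97382464 - 0.93064609 = 6.04317855
  phi_hat_1 = [gamma(1) gamma(0) - gamma(1) gamma(2)] / det = [(-0.9647)(2.6408) - (-0.9647)(-0.46)] / 6.04317855 = -2.99134176 / 6.04317855 = -0.495
  phi_hat_2 = [gamma(0) gamma(2) - gamma(1)^2] / det = [(2.6408)(-0.46) - (-0.9647)^2] / 6.04317855 = -2.14541409 / 6.04317855 = -0.355
So phi_hat = [-0.4950, -0.3550].
Therefore phi_hat_2 = -0.3550.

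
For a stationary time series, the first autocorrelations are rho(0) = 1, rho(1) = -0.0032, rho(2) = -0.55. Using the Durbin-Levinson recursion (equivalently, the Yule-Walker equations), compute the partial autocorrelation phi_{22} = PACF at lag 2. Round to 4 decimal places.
\phi_{22} = -0.5500

The PACF at lag k is phi_{kk}, the last component of the solution
to the Yule-Walker system G_k phi = r_k where
  (G_k)_{ij} = rho(|i - j|), (r_k)_i = rho(i), i,j = 1..k.
Equivalently, Durbin-Levinson gives phi_{kk} iteratively:
  phi_{11} = rho(1)
  phi_{kk} = [rho(k) - sum_{j=1..k-1} phi_{k-1,j} rho(k-j)]
            / [1 - sum_{j=1..k-1} phi_{k-1,j} rho(j)],
  phi_{k,j} = phi_{k-1,j} - phi_{kk} phi_{k-1,k-j},  j = 1..k-1.
Step k = 1:
  phi_11 = rho(1) = -0.0032.
Step k = 2:
  phi_22 = [rho(2) - phi_11 rho(1)] / [1 - phi_11 rho(1)] = [-0.55 - (-0.0032)(-0.0032)] / [1 - (-0.0032)(-0.0032)]
         = -0.55001024 / 0.99998976 = -0.55.
Therefore phi_{22} = -0.5500.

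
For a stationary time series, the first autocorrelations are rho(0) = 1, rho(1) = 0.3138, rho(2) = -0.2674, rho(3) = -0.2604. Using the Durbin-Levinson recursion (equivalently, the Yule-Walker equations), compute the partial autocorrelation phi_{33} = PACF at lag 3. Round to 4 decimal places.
\phi_{33} = -0.0200

The PACF at lag k is phi_{kk}, the last component of the solution
to the Yule-Walker system G_k phi = r_k where
  (G_k)_{ij} = rho(|i - j|), (r_k)_i = rho(i), i,j = 1..k.
Equivalently, Durbin-Levinson gives phi_{kk} iteratively:
  phi_{11} = rho(1)
  phi_{kk} = [rho(k) - sum_{j=1..k-1} phi_{k-1,j} rho(k-j)]
            / [1 - sum_{j=1..k-1} phi_{k-1,j} rho(j)],
  phi_{k,j} = phi_{k-1,j} - phi_{kk} phi_{k-1,k-j},  j = 1..k-1.
Step k = 1:
  phi_11 = rho(1) = 0.3138.
Step k = 2:
  phi_22 = [rho(2) - phi_11 rho(1)] / [1 - phi_11 rho(1)] = [-0.2674 - (0.3138)(0.3138)] / [1 - (0.3138)(0.3138)]
         = -0.36587044 / 0.90152956 = -0.405833.
  Update: phi_21 = phi_11 - phi_22 phi_11 = 0.3138 - (-0.405833)(0.3138) = 0.44115.
Step k = 3:
  phi_33 = [rho(3) - phi_21 rho(2) - phi_22 rho(1)] / [1 - phi_21 rho(1) - phi_22 rho(2)]
    numerator   = -0.2604 - (0.44115)(-0.2674) - (-0.405833)(0.3138) = -0.01508599
    denominator = 1 - (0.44115)(0.3138) - (-0.405833)(-0.2674) = 0.75304726
  phi_33 = -0.01508599 / 0.75304726 = -0.02.
Therefore phi_{33} = -0.0200.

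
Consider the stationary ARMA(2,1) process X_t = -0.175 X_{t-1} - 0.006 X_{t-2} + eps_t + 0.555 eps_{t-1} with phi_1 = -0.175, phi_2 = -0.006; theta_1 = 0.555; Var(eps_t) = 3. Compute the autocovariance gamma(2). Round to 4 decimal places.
\gamma(2) = -0.2053

Multiply the model equation by X_{t-k} and take expectations. With theta_0 = psi_0 = 1 and psi_j the MA(infinity) weights, this gives
  gamma(k) - sum_i phi_i gamma(k-i) = c_k,
  c_k = sigma^2 * sum_{j=k..q} theta_j psi_{j-k}   (c_k = 0 for k > q),
using gamma(-m) = gamma(m).
psi-weights needed (psi_j = theta_j + sum_i phi_i psi_{j-i}):
  psi_1 = theta_1 + phi_1 = 0.555 + (-0.175) = 0.38
Right-hand sides:
  c_0 = sigma^2 (1 + theta_1 psi_1) = 3 * (1 + (0.555)(0.38)) = 3 * 1.2109 = 3.6327
  c_1 = sigma^2 theta_1 = 3 * (0.555) = 1.665
  c_2 = 0
Equations for k = 0, 1, 2 (AR order 2, c_2 = 0):
  (E0) gamma(0) = phi_1 gamma(1) + phi_2 gamma(2) + c_0
  (E1) gamma(1) = phi_1 gamma(0) + phi_2 gamma(1) + c_1
  (E2) gamma(2) = phi_1 gamma(1) + phi_2 gamma(0)
From (E1): gamma(1) = A gamma(0) + B with
  A = phi_1 / (1 - phi_2) = -0.175 / 1.006 = -0.173956,   B = c_1 / (1 - phi_2) = 1.665 / 1.006 = 1.65507.
Insert (E2) into (E0): gamma(0) (1 - phi_2^2) = phi_1 (1 + phi_2) gamma(1) + c_0.
  phi_1 (1 + phi_2) = (-0.175)(0.994) = -0.17395,   1 - phi_2^2 = 0.999964.
Replace gamma(1) by A gamma(0) + B and collect gamma(0):
  gamma(0) [0.999964 - (-0.17395)(-0.173956)] = (-0.17395)(1.65507) + 3.6327
  gamma(0) * 0.969704 = 3.344801
  gamma(0) = 3.344801 / 0.969704 = 3.4493.
  gamma(1) = A gamma(0) + B = (-0.173956)(3.4493) + (1.65507) = 1.055042.
  gamma(2) = phi_1 gamma(1) + phi_2 gamma(0) = (-0.175)(1.055042) + (-0.006)(3.4493) = -0.205328.
Therefore gamma(2) = -0.2053 (to 4 decimal places).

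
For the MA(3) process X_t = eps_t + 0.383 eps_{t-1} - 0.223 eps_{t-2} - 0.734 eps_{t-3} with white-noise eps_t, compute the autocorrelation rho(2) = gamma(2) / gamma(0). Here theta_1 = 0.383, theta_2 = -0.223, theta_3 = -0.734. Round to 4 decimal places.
\rho(2) = -0.2905

For an MA(q) process with theta_0 = 1, the autocovariance is
  gamma(k) = sigma^2 * sum_{i=0..q-k} theta_i * theta_{i+k},
and rho(k) = gamma(k) / gamma(0). Sigma^2 cancels.
  numerator   = (1)*(-0.223) + (0.383)*(-0.734) = -0.504122.
  denominator = (1)^2 + (0.383)^2 + (-0.223)^2 + (-0.734)^2 = 1.735174.
  rho(2) = -0.504122 / 1.735174 = -0.2905.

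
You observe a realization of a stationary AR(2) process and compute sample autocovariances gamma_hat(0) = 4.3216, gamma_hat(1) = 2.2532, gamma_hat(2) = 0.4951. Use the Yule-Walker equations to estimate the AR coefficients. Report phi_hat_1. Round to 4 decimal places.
\hat\phi_{1} = 0.6340

The Yule-Walker equations for an AR(p) process read, in matrix form,
  Gamma_p phi = r_p,   with   (Gamma_p)_{ij} = gamma(|i - j|),
                       (r_p)_i = gamma(i),   i,j = 1..p.
Substitute the sample gammas (Toeplitz matrix and right-hand side of size 2):
  Gamma_p = [[4.3216, 2.2532], [2.2532, 4.3216]]
  r_p     = [2.2532, 0.4951]
Written out:
  4.3216 phi_1 + 2.2532 phi_2 = 2.2532
  2.2532 phi_1 + 4.3216 phi_2 = 0.4951
Solve by Cramer's rule:
  det = gamma(0)^2 - gamma(1)^2 = (4.3216)^2 - (2.2532)^2 = 18.67622656 - 5.07691024 = 13.59931632
  phi_hat_1 = [gamma(1) gamma(0) - gamma(1) gamma(2)] / det = [(2.2532)(4.3216) - (2.2532)(0.4951)] / 13.59931632 = 8.6218698 / 13.59931632 = 0.634
  phi_hat_2 = [gamma(0) gamma(2) - gamma(1)^2] / det = [(4.3216)(0.4951) - (2.2532)^2] / 13.59931632 = -2.93728608 / 13.59931632 = -0.216
So phi_hat = [0.6340, -0.2160].
Therefore phi_hat_1 = 0.6340.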